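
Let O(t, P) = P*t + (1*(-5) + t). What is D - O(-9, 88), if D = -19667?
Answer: -18861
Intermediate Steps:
O(t, P) = -5 + t + P*t (O(t, P) = P*t + (-5 + t) = -5 + t + P*t)
D - O(-9, 88) = -19667 - (-5 - 9 + 88*(-9)) = -19667 - (-5 - 9 - 792) = -19667 - 1*(-806) = -19667 + 806 = -18861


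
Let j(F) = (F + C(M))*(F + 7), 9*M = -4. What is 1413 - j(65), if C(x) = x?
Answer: -3235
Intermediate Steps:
M = -4/9 (M = (⅑)*(-4) = -4/9 ≈ -0.44444)
j(F) = (7 + F)*(-4/9 + F) (j(F) = (F - 4/9)*(F + 7) = (-4/9 + F)*(7 + F) = (7 + F)*(-4/9 + F))
1413 - j(65) = 1413 - (-28/9 + 65² + (59/9)*65) = 1413 - (-28/9 + 4225 + 3835/9) = 1413 - 1*4648 = 1413 - 4648 = -3235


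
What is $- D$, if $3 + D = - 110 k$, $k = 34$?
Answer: $3743$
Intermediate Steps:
$D = -3743$ ($D = -3 - 3740 = -3743$)
$- D = \left(-1\right) \left(-3743\right) = 3743$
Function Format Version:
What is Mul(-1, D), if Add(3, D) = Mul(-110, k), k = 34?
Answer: 3743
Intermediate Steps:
D = -3743 (D = Add(-3, Mul(-110, 34)) = Add(-3, -3740) = -3743)
Mul(-1, D) = Mul(-1, -3743) = 3743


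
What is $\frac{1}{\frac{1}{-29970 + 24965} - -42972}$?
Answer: $\frac{5005}{215074859} \approx 2.3271 \cdot 10^{-5}$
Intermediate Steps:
$\frac{1}{\frac{1}{-29970 + 24965} - -42972} = \frac{1}{\frac{1}{-5005} + 42972} = \frac{1}{- \frac{1}{5005} + 42972} = \frac{1}{\frac{215074859}{5005}} = \frac{5005}{215074859}$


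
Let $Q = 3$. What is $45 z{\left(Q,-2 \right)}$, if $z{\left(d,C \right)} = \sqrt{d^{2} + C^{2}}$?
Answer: $45 \sqrt{13} \approx 162.25$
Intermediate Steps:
$z{\left(d,C \right)} = \sqrt{C^{2} + d^{2}}$
$45 z{\left(Q,-2 \right)} = 45 \sqrt{\left(-2\right)^{2} + 3^{2}} = 45 \sqrt{4 + 9} = 45 \sqrt{13}$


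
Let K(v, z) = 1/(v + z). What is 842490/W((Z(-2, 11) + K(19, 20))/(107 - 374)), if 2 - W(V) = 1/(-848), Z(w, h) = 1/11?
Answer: 714431520/1697 ≈ 4.2100e+5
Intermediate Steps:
Z(w, h) = 1/11
W(V) = 1697/848 (W(V) = 2 - 1/(-848) = 2 - 1*(-1/848) = 2 + 1/848 = 1697/848)
842490/W((Z(-2, 11) + K(19, 20))/(107 - 374)) = 842490/(1697/848) = 842490*(848/1697) = 714431520/1697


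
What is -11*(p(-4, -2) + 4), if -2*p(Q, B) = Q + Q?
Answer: -88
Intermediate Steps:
p(Q, B) = -Q (p(Q, B) = -(Q + Q)/2 = -Q)
-11*(p(-4, -2) + 4) = -11*(-1*(-4) + 4) = -11*(4 + 4) = -11*8 = -88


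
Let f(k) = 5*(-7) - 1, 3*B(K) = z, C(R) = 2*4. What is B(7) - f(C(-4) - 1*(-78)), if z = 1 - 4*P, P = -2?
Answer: 39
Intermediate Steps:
C(R) = 8
z = 9 (z = 1 - 4*(-2) = 1 + 8 = 9)
B(K) = 3 (B(K) = (⅓)*9 = 3)
f(k) = -36 (f(k) = -35 - 1 = -36)
B(7) - f(C(-4) - 1*(-78)) = 3 - 1*(-36) = 3 + 36 = 39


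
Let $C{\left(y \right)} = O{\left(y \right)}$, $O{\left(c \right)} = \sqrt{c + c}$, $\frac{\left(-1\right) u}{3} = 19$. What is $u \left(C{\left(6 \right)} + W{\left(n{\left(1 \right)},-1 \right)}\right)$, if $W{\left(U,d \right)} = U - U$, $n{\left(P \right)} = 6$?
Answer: $- 114 \sqrt{3} \approx -197.45$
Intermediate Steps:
$u = -57$ ($u = \left(-3\right) 19 = -57$)
$W{\left(U,d \right)} = 0$
$O{\left(c \right)} = \sqrt{2} \sqrt{c}$ ($O{\left(c \right)} = \sqrt{2 c} = \sqrt{2} \sqrt{c}$)
$C{\left(y \right)} = \sqrt{2} \sqrt{y}$
$u \left(C{\left(6 \right)} + W{\left(n{\left(1 \right)},-1 \right)}\right) = - 57 \left(\sqrt{2} \sqrt{6} + 0\right) = - 57 \left(2 \sqrt{3} + 0\right) = - 57 \cdot 2 \sqrt{3} = - 114 \sqrt{3}$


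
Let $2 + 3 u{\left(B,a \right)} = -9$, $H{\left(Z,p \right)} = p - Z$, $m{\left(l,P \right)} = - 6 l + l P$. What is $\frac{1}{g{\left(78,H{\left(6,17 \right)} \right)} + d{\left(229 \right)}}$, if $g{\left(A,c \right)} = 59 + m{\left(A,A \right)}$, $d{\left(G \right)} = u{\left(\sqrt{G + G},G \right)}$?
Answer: $\frac{3}{17014} \approx 0.00017633$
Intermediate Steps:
$m{\left(l,P \right)} = - 6 l + P l$
$u{\left(B,a \right)} = - \frac{11}{3}$ ($u{\left(B,a \right)} = - \frac{2}{3} + \frac{1}{3} \left(-9\right) = - \frac{2}{3} - 3 = - \frac{11}{3}$)
$d{\left(G \right)} = - \frac{11}{3}$
$g{\left(A,c \right)} = 59 + A \left(-6 + A\right)$
$\frac{1}{g{\left(78,H{\left(6,17 \right)} \right)} + d{\left(229 \right)}} = \frac{1}{\left(59 + 78 \left(-6 + 78\right)\right) - \frac{11}{3}} = \frac{1}{\left(59 + 78 \cdot 72\right) - \frac{11}{3}} = \frac{1}{\left(59 + 5616\right) - \frac{11}{3}} = \frac{1}{5675 - \frac{11}{3}} = \frac{1}{\frac{17014}{3}} = \frac{3}{17014}$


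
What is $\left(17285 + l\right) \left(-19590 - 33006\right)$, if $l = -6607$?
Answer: $-561620088$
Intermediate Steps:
$\left(17285 + l\right) \left(-19590 - 33006\right) = \left(17285 - 6607\right) \left(-19590 - 33006\right) = 10678 \left(-52596\right) = -561620088$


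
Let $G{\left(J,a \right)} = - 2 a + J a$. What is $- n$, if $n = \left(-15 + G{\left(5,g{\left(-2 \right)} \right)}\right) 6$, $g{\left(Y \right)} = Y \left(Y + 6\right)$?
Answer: $234$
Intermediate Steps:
$g{\left(Y \right)} = Y \left(6 + Y\right)$
$n = -234$ ($n = \left(-15 + - 2 \left(6 - 2\right) \left(-2 + 5\right)\right) 6 = \left(-15 + \left(-2\right) 4 \cdot 3\right) 6 = \left(-15 - 24\right) 6 = \left(-39\right) 6 = -234$)
$- n = \left(-1\right) \left(-234\right) = 234$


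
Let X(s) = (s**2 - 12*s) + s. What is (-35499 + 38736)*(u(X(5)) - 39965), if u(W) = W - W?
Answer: -129366705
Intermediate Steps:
X(s) = s**2 - 11*s
u(W) = 0
(-35499 + 38736)*(u(X(5)) - 39965) = (-35499 + 38736)*(0 - 39965) = 3237*(-39965) = -129366705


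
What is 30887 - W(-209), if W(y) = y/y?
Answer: 30886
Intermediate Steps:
W(y) = 1
30887 - W(-209) = 30887 - 1*1 = 30887 - 1 = 30886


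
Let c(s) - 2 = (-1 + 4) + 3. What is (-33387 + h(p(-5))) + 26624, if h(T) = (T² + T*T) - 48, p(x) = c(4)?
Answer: -6683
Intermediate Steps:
c(s) = 8 (c(s) = 2 + ((-1 + 4) + 3) = 2 + (3 + 3) = 2 + 6 = 8)
p(x) = 8
h(T) = -48 + 2*T² (h(T) = (T² + T²) - 48 = 2*T² - 48 = -48 + 2*T²)
(-33387 + h(p(-5))) + 26624 = (-33387 + (-48 + 2*8²)) + 26624 = (-33387 + (-48 + 2*64)) + 26624 = (-33387 + (-48 + 128)) + 26624 = (-33387 + 80) + 26624 = -33307 + 26624 = -6683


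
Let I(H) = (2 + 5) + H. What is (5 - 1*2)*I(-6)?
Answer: 3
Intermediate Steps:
I(H) = 7 + H
(5 - 1*2)*I(-6) = (5 - 1*2)*(7 - 6) = (5 - 2)*1 = 3*1 = 3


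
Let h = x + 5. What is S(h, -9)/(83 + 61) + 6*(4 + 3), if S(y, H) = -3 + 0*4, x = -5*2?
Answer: 2015/48 ≈ 41.979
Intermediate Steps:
x = -10
h = -5 (h = -10 + 5 = -5)
S(y, H) = -3 (S(y, H) = -3 + 0 = -3)
S(h, -9)/(83 + 61) + 6*(4 + 3) = -3/(83 + 61) + 6*(4 + 3) = -3/144 + 6*7 = (1/144)*(-3) + 42 = -1/48 + 42 = 2015/48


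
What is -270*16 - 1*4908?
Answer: -9228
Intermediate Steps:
-270*16 - 1*4908 = -4320 - 4908 = -9228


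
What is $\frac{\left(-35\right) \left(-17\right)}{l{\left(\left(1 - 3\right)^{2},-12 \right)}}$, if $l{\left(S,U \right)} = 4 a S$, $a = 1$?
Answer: $\frac{595}{16} \approx 37.188$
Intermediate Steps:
$l{\left(S,U \right)} = 4 S$ ($l{\left(S,U \right)} = 4 \cdot 1 S = 4 S$)
$\frac{\left(-35\right) \left(-17\right)}{l{\left(\left(1 - 3\right)^{2},-12 \right)}} = \frac{\left(-35\right) \left(-17\right)}{4 \left(1 - 3\right)^{2}} = \frac{595}{4 \left(-2\right)^{2}} = \frac{595}{4 \cdot 4} = \frac{595}{16}$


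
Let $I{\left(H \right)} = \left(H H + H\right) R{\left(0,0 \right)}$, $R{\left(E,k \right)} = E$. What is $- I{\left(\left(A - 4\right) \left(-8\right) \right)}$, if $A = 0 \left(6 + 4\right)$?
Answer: $0$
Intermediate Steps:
$A = 0$ ($A = 0 \cdot 10 = 0$)
$I{\left(H \right)} = 0$ ($I{\left(H \right)} = \left(H H + H\right) 0 = \left(H^{2} + H\right) 0 = \left(H + H^{2}\right) 0 = 0$)
$- I{\left(\left(A - 4\right) \left(-8\right) \right)} = \left(-1\right) 0 = 0$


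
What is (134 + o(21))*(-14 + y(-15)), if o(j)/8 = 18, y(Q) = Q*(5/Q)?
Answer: -2502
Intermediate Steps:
y(Q) = 5
o(j) = 144 (o(j) = 8*18 = 144)
(134 + o(21))*(-14 + y(-15)) = (134 + 144)*(-14 + 5) = 278*(-9) = -2502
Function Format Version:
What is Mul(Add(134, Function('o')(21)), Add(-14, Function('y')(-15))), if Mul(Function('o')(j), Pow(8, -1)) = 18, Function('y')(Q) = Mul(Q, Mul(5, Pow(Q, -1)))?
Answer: -2502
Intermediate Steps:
Function('y')(Q) = 5
Function('o')(j) = 144 (Function('o')(j) = Mul(8, 18) = 144)
Mul(Add(134, Function('o')(21)), Add(-14, Function('y')(-15))) = Mul(Add(134, 144), Add(-14, 5)) = Mul(278, -9) = -2502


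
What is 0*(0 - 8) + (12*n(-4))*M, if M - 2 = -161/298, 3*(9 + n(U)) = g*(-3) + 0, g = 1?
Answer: -26100/149 ≈ -175.17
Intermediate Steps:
n(U) = -10 (n(U) = -9 + (1*(-3) + 0)/3 = -9 + (-3 + 0)/3 = -9 + (⅓)*(-3) = -9 - 1 = -10)
M = 435/298 (M = 2 - 161/298 = 435/298 ≈ 1.4597)
0*(0 - 8) + (12*n(-4))*M = 0*(0 - 8) + (12*(-10))*(435/298) = 0*(-8) - 120*435/298 = 0 - 26100/149 = -26100/149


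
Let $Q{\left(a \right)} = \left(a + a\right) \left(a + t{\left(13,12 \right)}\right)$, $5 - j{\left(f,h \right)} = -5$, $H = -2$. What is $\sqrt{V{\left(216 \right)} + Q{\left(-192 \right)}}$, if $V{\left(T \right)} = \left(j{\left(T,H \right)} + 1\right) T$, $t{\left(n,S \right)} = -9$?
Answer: $6 \sqrt{2210} \approx 282.06$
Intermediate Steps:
$j{\left(f,h \right)} = 10$ ($j{\left(f,h \right)} = 5 - -5 = 5 + 5 = 10$)
$V{\left(T \right)} = 11 T$ ($V{\left(T \right)} = \left(10 + 1\right) T = 11 T$)
$Q{\left(a \right)} = 2 a \left(-9 + a\right)$ ($Q{\left(a \right)} = \left(a + a\right) \left(a - 9\right) = 2 a \left(-9 + a\right)$)
$\sqrt{V{\left(216 \right)} + Q{\left(-192 \right)}} = \sqrt{11 \cdot 216 + 2 \left(-192\right) \left(-9 - 192\right)} = \sqrt{2376 + 2 \left(-192\right) \left(-201\right)} = \sqrt{2376 + 77184} = \sqrt{79560} = 6 \sqrt{2210}$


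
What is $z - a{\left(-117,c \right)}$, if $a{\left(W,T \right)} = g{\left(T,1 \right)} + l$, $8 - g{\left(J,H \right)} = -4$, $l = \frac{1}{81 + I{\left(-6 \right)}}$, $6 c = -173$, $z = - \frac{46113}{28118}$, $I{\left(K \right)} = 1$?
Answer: $- \frac{7869374}{576419} \approx -13.652$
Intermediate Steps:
$z = - \frac{46113}{28118}$ ($z = \left(-46113\right) \frac{1}{28118} = - \frac{46113}{28118} \approx -1.64$)
$c = - \frac{173}{6}$ ($c = \frac{1}{6} \left(-173\right) = - \frac{173}{6} \approx -28.833$)
$l = \frac{1}{82}$ ($l = \frac{1}{81 + 1} = \frac{1}{82} \approx 0.012195$)
$g{\left(J,H \right)} = 12$ ($g{\left(J,H \right)} = 8 - -4 = 8 + 4 = 12$)
$a{\left(W,T \right)} = \frac{985}{82}$ ($a{\left(W,T \right)} = 12 + \frac{1}{82} = \frac{985}{82}$)
$z - a{\left(-117,c \right)} = - \frac{46113}{28118} - \frac{985}{82} = - \frac{7869374}{576419}$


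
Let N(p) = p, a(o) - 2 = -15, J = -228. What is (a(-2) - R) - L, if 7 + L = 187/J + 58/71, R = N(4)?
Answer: -161827/16188 ≈ -9.9967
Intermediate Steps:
a(o) = -13 (a(o) = 2 - 15 = -13)
R = 4
L = -113369/16188 (L = -7 + (187/(-228) + 58/71) = -7 + (187*(-1/228) + 58*(1/71)) = -7 + (-187/228 + 58/71) = -7 - 53/16188 = -113369/16188 ≈ -7.0033)
(a(-2) - R) - L = (-13 - 1*4) - 1*(-113369/16188) = (-13 - 4) + 113369/16188 = -17 + 113369/16188 = -161827/16188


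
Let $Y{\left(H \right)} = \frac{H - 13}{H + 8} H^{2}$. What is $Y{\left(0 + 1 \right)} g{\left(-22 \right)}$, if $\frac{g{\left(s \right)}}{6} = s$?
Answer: $176$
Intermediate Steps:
$g{\left(s \right)} = 6 s$
$Y{\left(H \right)} = \frac{H^{2} \left(-13 + H\right)}{8 + H}$ ($Y{\left(H \right)} = \frac{-13 + H}{8 + H} H^{2} = \frac{H^{2} \left(-13 + H\right)}{8 + H}$)
$Y{\left(0 + 1 \right)} g{\left(-22 \right)} = \frac{\left(0 + 1\right)^{2} \left(-13 + \left(0 + 1\right)\right)}{8 + \left(0 + 1\right)} 6 \left(-22\right) = \frac{1^{2} \left(-13 + 1\right)}{8 + 1} \left(-132\right) = 1 \cdot \frac{1}{9} \left(-12\right) \left(-132\right) = \left(- \frac{4}{3}\right) \left(-132\right) = 176$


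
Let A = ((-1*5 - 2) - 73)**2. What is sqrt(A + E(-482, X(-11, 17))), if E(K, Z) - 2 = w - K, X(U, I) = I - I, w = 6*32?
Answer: 2*sqrt(1769) ≈ 84.119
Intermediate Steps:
w = 192
X(U, I) = 0
A = 6400 (A = ((-5 - 2) - 73)**2 = (-7 - 73)**2 = (-80)**2 = 6400)
E(K, Z) = 194 - K (E(K, Z) = 2 + (192 - K) = 194 - K)
sqrt(A + E(-482, X(-11, 17))) = sqrt(6400 + (194 - 1*(-482))) = sqrt(6400 + (194 + 482)) = sqrt(6400 + 676) = sqrt(7076) = 2*sqrt(1769)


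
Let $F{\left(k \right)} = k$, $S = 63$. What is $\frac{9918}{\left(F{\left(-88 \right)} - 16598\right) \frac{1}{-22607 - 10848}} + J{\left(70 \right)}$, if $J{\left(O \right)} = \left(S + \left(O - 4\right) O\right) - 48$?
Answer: $\frac{22730350}{927} \approx 24520.0$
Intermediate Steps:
$J{\left(O \right)} = 15 + O \left(-4 + O\right)$ ($J{\left(O \right)} = \left(63 + \left(O - 4\right) O\right) - 48 = \left(63 + \left(-4 + O\right) O\right) - 48 = \left(63 + O \left(-4 + O\right)\right) - 48 = 15 + O \left(-4 + O\right)$)
$\frac{9918}{\left(F{\left(-88 \right)} - 16598\right) \frac{1}{-22607 - 10848}} + J{\left(70 \right)} = \frac{9918}{\left(-88 - 16598\right) \frac{1}{-22607 - 10848}} + \left(15 + 70^{2} - 280\right) = \frac{9918}{\left(-16686\right) \frac{1}{-33455}} + \left(15 + 4900 - 280\right) = \frac{9918}{\left(-16686\right) \left(- \frac{1}{33455}\right)} + 4635 = \frac{9918}{\frac{16686}{33455}} + 4635 = 9918 \cdot \frac{33455}{16686} + 4635 = \frac{18433705}{927} + 4635 = \frac{22730350}{927}$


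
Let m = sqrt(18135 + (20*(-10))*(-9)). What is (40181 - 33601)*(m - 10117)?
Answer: -66569860 + 19740*sqrt(2215) ≈ -6.5641e+7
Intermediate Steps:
m = 3*sqrt(2215) (m = sqrt(18135 - 200*(-9)) = sqrt(18135 + 1800) = sqrt(19935) = 3*sqrt(2215) ≈ 141.19)
(40181 - 33601)*(m - 10117) = (40181 - 33601)*(3*sqrt(2215) - 10117) = 6580*(-10117 + 3*sqrt(2215)) = -66569860 + 19740*sqrt(2215)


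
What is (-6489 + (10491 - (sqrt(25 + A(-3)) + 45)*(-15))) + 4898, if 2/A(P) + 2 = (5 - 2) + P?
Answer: 9575 + 30*sqrt(6) ≈ 9648.5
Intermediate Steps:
A(P) = 2/(1 + P) (A(P) = 2/(-2 + ((5 - 2) + P)) = 2/(-2 + (3 + P)) = 2/(1 + P))
(-6489 + (10491 - (sqrt(25 + A(-3)) + 45)*(-15))) + 4898 = (-6489 + (10491 - (sqrt(25 + 2/(1 - 3)) + 45)*(-15))) + 4898 = (-6489 + (10491 - (sqrt(25 + 2/(-2)) + 45)*(-15))) + 4898 = (-6489 + (10491 - (sqrt(25 + 2*(-1/2)) + 45)*(-15))) + 4898 = (-6489 + (10491 - (sqrt(25 - 1) + 45)*(-15))) + 4898 = (-6489 + (10491 - (sqrt(24) + 45)*(-15))) + 4898 = (-6489 + (10491 - (2*sqrt(6) + 45)*(-15))) + 4898 = (-6489 + (10491 - (45 + 2*sqrt(6))*(-15))) + 4898 = (-6489 + (10491 - (-675 - 30*sqrt(6)))) + 4898 = (-6489 + (10491 + (675 + 30*sqrt(6)))) + 4898 = (-6489 + (11166 + 30*sqrt(6))) + 4898 = (4677 + 30*sqrt(6)) + 4898 = 9575 + 30*sqrt(6)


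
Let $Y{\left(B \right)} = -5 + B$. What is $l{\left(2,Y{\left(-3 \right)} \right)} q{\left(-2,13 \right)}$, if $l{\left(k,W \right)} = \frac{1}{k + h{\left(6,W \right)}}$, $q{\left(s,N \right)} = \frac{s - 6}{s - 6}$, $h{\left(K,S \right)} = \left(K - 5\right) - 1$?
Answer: $\frac{1}{2} \approx 0.5$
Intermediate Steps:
$h{\left(K,S \right)} = -6 + K$ ($h{\left(K,S \right)} = \left(-5 + K\right) - 1 = -6 + K$)
$q{\left(s,N \right)} = 1$ ($q{\left(s,N \right)} = \frac{-6 + s}{-6 + s} = 1$)
$l{\left(k,W \right)} = \frac{1}{k}$ ($l{\left(k,W \right)} = \frac{1}{k + \left(-6 + 6\right)} = \frac{1}{k + 0} = \frac{1}{k}$)
$l{\left(2,Y{\left(-3 \right)} \right)} q{\left(-2,13 \right)} = \frac{1}{2} \cdot 1 = \frac{1}{2}$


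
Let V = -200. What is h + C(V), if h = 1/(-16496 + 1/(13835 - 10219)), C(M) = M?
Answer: -11929910616/59649535 ≈ -200.00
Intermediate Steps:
h = -3616/59649535 (h = 1/(-16496 + 1/3616) = 1/(-59649535/3616) = -3616/59649535 ≈ -6.0621e-5)
h + C(V) = -3616/59649535 - 200 = -11929910616/59649535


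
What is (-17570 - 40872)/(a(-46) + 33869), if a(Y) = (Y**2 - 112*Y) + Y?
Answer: -58442/41091 ≈ -1.4223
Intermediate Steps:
a(Y) = Y**2 - 111*Y
(-17570 - 40872)/(a(-46) + 33869) = (-17570 - 40872)/(-46*(-111 - 46) + 33869) = -58442/(-46*(-157) + 33869) = -58442/(7222 + 33869) = -58442/41091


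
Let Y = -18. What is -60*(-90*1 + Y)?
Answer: 6480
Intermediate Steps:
-60*(-90*1 + Y) = -60*(-90*1 - 18) = -60*(-90 - 18) = -60*(-108) = 6480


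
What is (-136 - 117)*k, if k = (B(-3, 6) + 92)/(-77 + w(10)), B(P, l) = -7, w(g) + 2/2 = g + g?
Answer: 21505/58 ≈ 370.78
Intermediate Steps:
w(g) = -1 + 2*g (w(g) = -1 + (g + g) = -1 + 2*g)
k = -85/58 (k = (-7 + 92)/(-77 + (-1 + 2*10)) = 85/(-77 + (-1 + 20)) = 85/(-77 + 19) = 85/(-58) = 85*(-1/58) = -85/58 ≈ -1.4655)
(-136 - 117)*k = (-136 - 117)*(-85/58) = -253*(-85/58) = 21505/58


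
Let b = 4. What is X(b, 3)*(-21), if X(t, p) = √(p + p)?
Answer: -21*√6 ≈ -51.439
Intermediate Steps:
X(t, p) = √2*√p (X(t, p) = √(2*p) = √2*√p)
X(b, 3)*(-21) = (√2*√3)*(-21) = √6*(-21) = -21*√6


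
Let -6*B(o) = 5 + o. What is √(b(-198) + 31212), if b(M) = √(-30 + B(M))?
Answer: √(1123632 + 6*√78)/6 ≈ 176.67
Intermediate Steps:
B(o) = -⅚ - o/6 (B(o) = -(5 + o)/6 = -⅚ - o/6)
b(M) = √(-185/6 - M/6) (b(M) = √(-30 + (-⅚ - M/6)) = √(-185/6 - M/6))
√(b(-198) + 31212) = √(√(-1110 - 6*(-198))/6 + 31212) = √(√(-1110 + 1188)/6 + 31212) = √(√78/6 + 31212) = √(31212 + √78/6)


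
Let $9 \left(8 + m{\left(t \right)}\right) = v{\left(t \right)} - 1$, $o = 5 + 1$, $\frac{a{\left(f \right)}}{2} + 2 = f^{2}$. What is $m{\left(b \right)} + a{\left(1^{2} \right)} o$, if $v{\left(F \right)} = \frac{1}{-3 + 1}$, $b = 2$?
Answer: $- \frac{121}{6} \approx -20.167$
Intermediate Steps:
$a{\left(f \right)} = -4 + 2 f^{2}$
$o = 6$
$v{\left(F \right)} = - \frac{1}{2}$ ($v{\left(F \right)} = \frac{1}{-2} = - \frac{1}{2}$)
$m{\left(t \right)} = - \frac{49}{6}$ ($m{\left(t \right)} = -8 + \frac{- \frac{1}{2} - 1}{9} = -8 + \frac{1}{9} \left(- \frac{3}{2}\right) = -8 - \frac{1}{6} = - \frac{49}{6}$)
$m{\left(b \right)} + a{\left(1^{2} \right)} o = - \frac{49}{6} + \left(-4 + 2 \left(1^{2}\right)^{2}\right) 6 = - \frac{49}{6} + \left(-4 + 2 \cdot 1^{2}\right) 6 = - \frac{49}{6} + \left(-4 + 2 \cdot 1\right) 6 = - \frac{49}{6} + \left(-4 + 2\right) 6 = - \frac{49}{6} - 12 = - \frac{121}{6}$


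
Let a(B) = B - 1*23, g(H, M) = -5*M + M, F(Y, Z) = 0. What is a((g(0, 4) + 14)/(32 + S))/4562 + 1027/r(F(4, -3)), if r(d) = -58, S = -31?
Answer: -1171656/66149 ≈ -17.712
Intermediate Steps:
g(H, M) = -4*M
a(B) = -23 + B (a(B) = B - 23 = -23 + B)
a((g(0, 4) + 14)/(32 + S))/4562 + 1027/r(F(4, -3)) = (-23 + (-4*4 + 14)/(32 - 31))/4562 + 1027/(-58) = (-23 + (-16 + 14)/1)*(1/4562) + 1027*(-1/58) = (-23 - 2*1)*(1/4562) - 1027/58 = (-23 - 2)*(1/4562) - 1027/58 = -25*1/4562 - 1027/58 = -25/4562 - 1027/58 = -1171656/66149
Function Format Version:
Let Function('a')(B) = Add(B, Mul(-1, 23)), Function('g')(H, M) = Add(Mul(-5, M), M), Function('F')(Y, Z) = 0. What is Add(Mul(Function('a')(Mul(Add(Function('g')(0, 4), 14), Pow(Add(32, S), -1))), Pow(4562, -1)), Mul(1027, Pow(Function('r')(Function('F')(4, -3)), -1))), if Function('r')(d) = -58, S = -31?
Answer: Rational(-1171656, 66149) ≈ -17.712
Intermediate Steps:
Function('g')(H, M) = Mul(-4, M)
Function('a')(B) = Add(-23, B) (Function('a')(B) = Add(B, -23) = Add(-23, B))
Add(Mul(Function('a')(Mul(Add(Function('g')(0, 4), 14), Pow(Add(32, S), -1))), Pow(4562, -1)), Mul(1027, Pow(Function('r')(Function('F')(4, -3)), -1))) = Add(Mul(Add(-23, Mul(Add(Mul(-4, 4), 14), Pow(Add(32, -31), -1))), Pow(4562, -1)), Mul(1027, Pow(-58, -1))) = Add(Mul(Add(-23, Mul(Add(-16, 14), Pow(1, -1))), Rational(1, 4562)), Mul(1027, Rational(-1, 58))) = Add(Mul(Add(-23, Mul(-2, 1)), Rational(1, 4562)), Rational(-1027, 58)) = Add(Mul(Add(-23, -2), Rational(1, 4562)), Rational(-1027, 58)) = Add(Mul(-25, Rational(1, 4562)), Rational(-1027, 58)) = Add(Rational(-25, 4562), Rational(-1027, 58)) = Rational(-1171656, 66149)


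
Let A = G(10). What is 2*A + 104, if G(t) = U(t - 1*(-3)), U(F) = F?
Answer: 130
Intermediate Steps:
G(t) = 3 + t (G(t) = t - 1*(-3) = t + 3 = 3 + t)
A = 13 (A = 3 + 10 = 13)
2*A + 104 = 2*13 + 104 = 26 + 104 = 130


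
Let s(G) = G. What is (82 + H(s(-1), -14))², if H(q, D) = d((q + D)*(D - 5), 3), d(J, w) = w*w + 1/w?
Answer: 75076/9 ≈ 8341.8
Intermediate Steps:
d(J, w) = 1/w + w² (d(J, w) = w² + 1/w = 1/w + w²)
H(q, D) = 28/3 (H(q, D) = (1 + 3³)/3 = (1 + 27)/3 = (⅓)*28 = 28/3)
(82 + H(s(-1), -14))² = (82 + 28/3)² = (274/3)² = 75076/9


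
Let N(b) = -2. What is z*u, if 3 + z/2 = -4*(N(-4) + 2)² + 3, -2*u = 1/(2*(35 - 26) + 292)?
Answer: 0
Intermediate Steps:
u = -1/620 (u = -1/(2*(2*(35 - 26) + 292)) = -1/(2*(2*9 + 292)) = -1/(2*(18 + 292)) = -½/310 = -½*1/310 = -1/620 ≈ -0.0016129)
z = 0 (z = -6 + 2*(-4*(-2 + 2)² + 3) = -6 + 2*(-4*0² + 3) = -6 + 2*(-4*0 + 3) = -6 + 2*(0 + 3) = -6 + 2*3 = -6 + 6 = 0)
z*u = 0*(-1/620) = 0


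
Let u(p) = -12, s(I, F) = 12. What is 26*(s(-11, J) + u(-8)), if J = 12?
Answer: 0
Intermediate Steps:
26*(s(-11, J) + u(-8)) = 26*(12 - 12) = 26*0 = 0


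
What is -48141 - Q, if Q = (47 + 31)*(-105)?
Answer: -39951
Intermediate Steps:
Q = -8190 (Q = 78*(-105) = -8190)
-48141 - Q = -48141 - 1*(-8190) = -48141 + 8190 = -39951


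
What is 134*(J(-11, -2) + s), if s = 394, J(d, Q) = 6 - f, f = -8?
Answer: 54672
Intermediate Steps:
J(d, Q) = 14 (J(d, Q) = 6 - 1*(-8) = 6 + 8 = 14)
134*(J(-11, -2) + s) = 134*(14 + 394) = 134*408 = 54672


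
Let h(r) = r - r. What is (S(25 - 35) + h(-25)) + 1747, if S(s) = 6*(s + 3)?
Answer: 1705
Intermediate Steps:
S(s) = 18 + 6*s (S(s) = 6*(3 + s) = 18 + 6*s)
h(r) = 0
(S(25 - 35) + h(-25)) + 1747 = ((18 + 6*(25 - 35)) + 0) + 1747 = ((18 + 6*(-10)) + 0) + 1747 = ((18 - 60) + 0) + 1747 = (-42 + 0) + 1747 = -42 + 1747 = 1705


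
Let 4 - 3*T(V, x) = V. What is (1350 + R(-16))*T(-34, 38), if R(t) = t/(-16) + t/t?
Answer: 51376/3 ≈ 17125.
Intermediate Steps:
T(V, x) = 4/3 - V/3
R(t) = 1 - t/16 (R(t) = t*(-1/16) + 1 = -t/16 + 1 = 1 - t/16)
(1350 + R(-16))*T(-34, 38) = (1350 + (1 - 1/16*(-16)))*(4/3 - ⅓*(-34)) = (1350 + (1 + 1))*(4/3 + 34/3) = (1350 + 2)*(38/3) = 1352*(38/3) = 51376/3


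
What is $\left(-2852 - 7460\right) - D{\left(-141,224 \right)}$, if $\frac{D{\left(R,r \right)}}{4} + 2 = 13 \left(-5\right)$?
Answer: $-10044$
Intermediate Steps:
$D{\left(R,r \right)} = -268$ ($D{\left(R,r \right)} = -8 + 4 \cdot 13 \left(-5\right) = -8 + 4 \left(-65\right) = -8 - 260 = -268$)
$\left(-2852 - 7460\right) - D{\left(-141,224 \right)} = \left(-2852 - 7460\right) - -268 = -10312 + 268 = -10044$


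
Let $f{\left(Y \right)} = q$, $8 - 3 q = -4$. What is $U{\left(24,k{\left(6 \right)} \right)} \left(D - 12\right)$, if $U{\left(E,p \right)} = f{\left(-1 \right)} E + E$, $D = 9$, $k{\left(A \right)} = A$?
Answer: $-360$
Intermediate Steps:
$q = 4$ ($q = \frac{8}{3} - - \frac{4}{3} = \frac{8}{3} + \frac{4}{3} = 4$)
$f{\left(Y \right)} = 4$
$U{\left(E,p \right)} = 5 E$ ($U{\left(E,p \right)} = 4 E + E = 5 E$)
$U{\left(24,k{\left(6 \right)} \right)} \left(D - 12\right) = 5 \cdot 24 \left(9 - 12\right) = 120 \left(9 - 12\right) = 120 \left(-3\right) = -360$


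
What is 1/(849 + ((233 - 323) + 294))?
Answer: 1/1053 ≈ 0.00094967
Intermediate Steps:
1/(849 + ((233 - 323) + 294)) = 1/(849 + (-90 + 294)) = 1/(849 + 204) = 1/1053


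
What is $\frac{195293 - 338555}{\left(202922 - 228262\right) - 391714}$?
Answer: $\frac{23877}{69509} \approx 0.34351$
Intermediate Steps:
$\frac{195293 - 338555}{\left(202922 - 228262\right) - 391714} = - \frac{143262}{-25340 - 391714} = - \frac{143262}{-417054} = \left(-143262\right) \left(- \frac{1}{417054}\right) = \frac{23877}{69509}$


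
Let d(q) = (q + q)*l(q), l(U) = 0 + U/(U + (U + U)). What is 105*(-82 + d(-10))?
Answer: -9310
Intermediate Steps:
l(U) = ⅓ (l(U) = 0 + U/(U + 2*U) = 0 + U/((3*U)) = 0 + (1/(3*U))*U = 0 + ⅓ = ⅓)
d(q) = 2*q/3 (d(q) = (q + q)*(⅓) = (2*q)*(⅓) = 2*q/3)
105*(-82 + d(-10)) = 105*(-82 + (⅔)*(-10)) = 105*(-82 - 20/3) = 105*(-266/3) = -9310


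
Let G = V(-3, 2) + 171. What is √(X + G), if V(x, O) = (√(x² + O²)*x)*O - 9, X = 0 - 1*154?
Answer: √(8 - 6*√13) ≈ 3.6923*I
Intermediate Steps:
X = -154 (X = 0 - 154 = -154)
V(x, O) = -9 + O*x*√(O² + x²) (V(x, O) = (√(O² + x²)*x)*O - 9 = (x*√(O² + x²))*O - 9 = O*x*√(O² + x²) - 9 = -9 + O*x*√(O² + x²))
G = 162 - 6*√13 (G = (-9 + 2*(-3)*√(2² + (-3)²)) + 171 = (-9 + 2*(-3)*√(4 + 9)) + 171 = (-9 + 2*(-3)*√13) + 171 = (-9 - 6*√13) + 171 = 162 - 6*√13 ≈ 140.37)
√(X + G) = √(-154 + (162 - 6*√13)) = √(8 - 6*√13)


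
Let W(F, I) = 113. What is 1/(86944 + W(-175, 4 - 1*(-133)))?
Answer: 1/87057 ≈ 1.1487e-5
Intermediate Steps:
1/(86944 + W(-175, 4 - 1*(-133))) = 1/(86944 + 113) = 1/87057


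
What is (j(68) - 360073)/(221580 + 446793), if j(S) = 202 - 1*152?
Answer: -360023/668373 ≈ -0.53866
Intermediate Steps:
j(S) = 50 (j(S) = 202 - 152 = 50)
(j(68) - 360073)/(221580 + 446793) = (50 - 360073)/(221580 + 446793) = -360023/668373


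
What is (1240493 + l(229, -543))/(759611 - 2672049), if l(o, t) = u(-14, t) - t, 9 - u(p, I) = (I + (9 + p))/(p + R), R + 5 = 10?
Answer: -11168857/17211942 ≈ -0.64890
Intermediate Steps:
R = 5 (R = -5 + 10 = 5)
u(p, I) = 9 - (9 + I + p)/(5 + p) (u(p, I) = 9 - (I + (9 + p))/(p + 5) = 9 - (9 + I + p)/(5 + p))
l(o, t) = 76/9 - 8*t/9 (l(o, t) = (36 - t + 8*(-14))/(5 - 14) - t = (36 - t - 112)/(-9) - t = -(-76 - t)/9 - t = (76/9 + t/9) - t = 76/9 - 8*t/9)
(1240493 + l(229, -543))/(759611 - 2672049) = (1240493 + (76/9 - 8/9*(-543)))/(759611 - 2672049) = (1240493 + (76/9 + 1448/3))/(-1912438) = (1240493 + 4420/9)*(-1/1912438) = (11168857/9)*(-1/1912438) = -11168857/17211942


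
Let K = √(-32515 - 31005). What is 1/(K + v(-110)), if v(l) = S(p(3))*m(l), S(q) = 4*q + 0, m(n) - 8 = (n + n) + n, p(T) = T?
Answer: -483/1874252 - I*√3970/3748504 ≈ -0.0002577 - 1.6809e-5*I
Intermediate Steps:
K = 4*I*√3970 (K = √(-63520) = 4*I*√3970 ≈ 252.03*I)
m(n) = 8 + 3*n (m(n) = 8 + ((n + n) + n) = 8 + (2*n + n) = 8 + 3*n)
S(q) = 4*q
v(l) = 96 + 36*l (v(l) = (4*3)*(8 + 3*l) = 12*(8 + 3*l) = 96 + 36*l)
1/(K + v(-110)) = 1/(4*I*√3970 + (96 + 36*(-110))) = 1/(4*I*√3970 + (96 - 3960)) = 1/(4*I*√3970 - 3864) = 1/(-3864 + 4*I*√3970)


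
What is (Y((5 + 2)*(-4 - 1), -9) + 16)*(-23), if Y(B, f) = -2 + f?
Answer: -115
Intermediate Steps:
(Y((5 + 2)*(-4 - 1), -9) + 16)*(-23) = ((-2 - 9) + 16)*(-23) = (-11 + 16)*(-23) = 5*(-23) = -115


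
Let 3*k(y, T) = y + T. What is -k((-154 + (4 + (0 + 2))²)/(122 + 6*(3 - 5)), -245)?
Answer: 13534/165 ≈ 82.024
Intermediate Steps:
k(y, T) = T/3 + y/3 (k(y, T) = (y + T)/3 = (T + y)/3 = T/3 + y/3)
-k((-154 + (4 + (0 + 2))²)/(122 + 6*(3 - 5)), -245) = -((⅓)*(-245) + ((-154 + (4 + (0 + 2))²)/(122 + 6*(3 - 5)))/3) = -(-245/3 + ((-154 + (4 + 2)²)/(122 + 6*(-2)))/3) = -(-245/3 + ((-154 + 6²)/(122 - 12))/3) = -(-245/3 + ((-154 + 36)/110)/3) = -(-245/3 + (-118*1/110)/3) = -(-245/3 + (⅓)*(-59/55)) = -(-245/3 - 59/165) = -1*(-13534/165) = 13534/165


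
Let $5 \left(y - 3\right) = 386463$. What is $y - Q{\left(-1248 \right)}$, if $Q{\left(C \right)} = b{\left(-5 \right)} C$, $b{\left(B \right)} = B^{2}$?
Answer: $\frac{542478}{5} \approx 1.085 \cdot 10^{5}$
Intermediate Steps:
$Q{\left(C \right)} = 25 C$ ($Q{\left(C \right)} = \left(-5\right)^{2} C = 25 C$)
$y = \frac{386478}{5}$ ($y = 3 + \frac{1}{5} \cdot 386463 = 3 + \frac{386463}{5} = \frac{386478}{5} \approx 77296.0$)
$y - Q{\left(-1248 \right)} = \frac{386478}{5} - 25 \left(-1248\right) = \frac{386478}{5} - -31200 = \frac{386478}{5} + 31200 = \frac{542478}{5}$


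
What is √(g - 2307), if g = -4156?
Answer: I*√6463 ≈ 80.393*I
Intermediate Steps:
√(g - 2307) = √(-4156 - 2307) = √(-6463) = I*√6463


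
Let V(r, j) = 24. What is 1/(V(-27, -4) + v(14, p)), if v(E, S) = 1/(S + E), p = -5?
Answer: 9/217 ≈ 0.041475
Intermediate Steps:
v(E, S) = 1/(E + S)
1/(V(-27, -4) + v(14, p)) = 1/(24 + 1/(14 - 5)) = 1/(24 + 1/9) = 1/(24 + ⅑) = 1/(217/9) = 9/217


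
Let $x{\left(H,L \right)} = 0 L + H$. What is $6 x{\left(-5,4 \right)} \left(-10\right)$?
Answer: $300$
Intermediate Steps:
$x{\left(H,L \right)} = H$ ($x{\left(H,L \right)} = 0 + H = H$)
$6 x{\left(-5,4 \right)} \left(-10\right) = 6 \left(-5\right) \left(-10\right) = \left(-30\right) \left(-10\right) = 300$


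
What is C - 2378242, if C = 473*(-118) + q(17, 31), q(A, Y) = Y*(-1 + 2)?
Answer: -2434025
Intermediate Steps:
q(A, Y) = Y (q(A, Y) = Y*1 = Y)
C = -55783 (C = 473*(-118) + 31 = -55814 + 31 = -55783)
C - 2378242 = -55783 - 2378242 = -2434025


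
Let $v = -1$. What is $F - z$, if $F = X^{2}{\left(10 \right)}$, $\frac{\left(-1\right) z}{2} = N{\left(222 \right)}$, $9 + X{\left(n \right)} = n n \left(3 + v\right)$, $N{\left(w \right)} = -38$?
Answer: $36405$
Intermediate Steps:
$X{\left(n \right)} = -9 + 2 n^{2}$ ($X{\left(n \right)} = -9 + n n \left(3 - 1\right) = -9 + n^{2} \cdot 2 = -9 + 2 n^{2}$)
$z = 76$ ($z = \left(-2\right) \left(-38\right) = 76$)
$F = 36481$ ($F = \left(-9 + 2 \cdot 10^{2}\right)^{2} = \left(-9 + 2 \cdot 100\right)^{2} = \left(-9 + 200\right)^{2} = 191^{2} = 36481$)
$F - z = 36481 - 76 = 36405$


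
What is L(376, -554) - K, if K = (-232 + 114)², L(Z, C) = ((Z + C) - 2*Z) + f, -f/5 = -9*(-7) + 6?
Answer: -15199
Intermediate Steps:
f = -345 (f = -5*(-9*(-7) + 6) = -5*(63 + 6) = -5*69 = -345)
L(Z, C) = -345 + C - Z (L(Z, C) = ((Z + C) - 2*Z) - 345 = ((C + Z) - 2*Z) - 345 = (C - Z) - 345 = -345 + C - Z)
K = 13924 (K = (-118)² = 13924)
L(376, -554) - K = (-345 - 554 - 1*376) - 1*13924 = (-345 - 554 - 376) - 13924 = -1275 - 13924 = -15199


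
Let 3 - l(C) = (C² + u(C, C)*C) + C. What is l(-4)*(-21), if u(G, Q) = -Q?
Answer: -147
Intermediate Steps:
u(G, Q) = -Q
l(C) = 3 - C (l(C) = 3 - ((C² + (-C)*C) + C) = 3 - ((C² - C²) + C) = 3 - (0 + C) = 3 - C)
l(-4)*(-21) = (3 - 1*(-4))*(-21) = (3 + 4)*(-21) = 7*(-21) = -147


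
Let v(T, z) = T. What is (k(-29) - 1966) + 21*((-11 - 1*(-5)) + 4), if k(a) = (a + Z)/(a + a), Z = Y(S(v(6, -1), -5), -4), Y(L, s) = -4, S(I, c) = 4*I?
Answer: -116431/58 ≈ -2007.4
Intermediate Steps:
Z = -4
k(a) = (-4 + a)/(2*a) (k(a) = (a - 4)/(a + a) = (-4 + a)/((2*a)) = (-4 + a)*(1/(2*a)) = (-4 + a)/(2*a))
(k(-29) - 1966) + 21*((-11 - 1*(-5)) + 4) = ((1/2)*(-4 - 29)/(-29) - 1966) + 21*((-11 - 1*(-5)) + 4) = ((1/2)*(-1/29)*(-33) - 1966) + 21*((-11 + 5) + 4) = (33/58 - 1966) + 21*(-6 + 4) = -113995/58 + 21*(-2) = -113995/58 - 42 = -116431/58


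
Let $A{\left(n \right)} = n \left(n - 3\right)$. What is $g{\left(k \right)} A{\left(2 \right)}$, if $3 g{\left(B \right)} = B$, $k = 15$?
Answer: $-10$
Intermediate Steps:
$g{\left(B \right)} = \frac{B}{3}$
$A{\left(n \right)} = n \left(-3 + n\right)$
$g{\left(k \right)} A{\left(2 \right)} = \frac{1}{3} \cdot 15 \cdot 2 \left(-3 + 2\right) = 5 \cdot 2 \left(-1\right) = 5 \left(-2\right) = -10$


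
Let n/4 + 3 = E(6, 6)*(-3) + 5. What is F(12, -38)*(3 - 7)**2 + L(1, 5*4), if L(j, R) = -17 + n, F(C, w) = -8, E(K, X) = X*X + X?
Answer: -641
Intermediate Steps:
E(K, X) = X + X**2 (E(K, X) = X**2 + X = X + X**2)
n = -496 (n = -12 + 4*((6*(1 + 6))*(-3) + 5) = -12 + 4*((6*7)*(-3) + 5) = -12 + 4*(42*(-3) + 5) = -12 + 4*(-126 + 5) = -12 + 4*(-121) = -12 - 484 = -496)
L(j, R) = -513 (L(j, R) = -17 - 496 = -513)
F(12, -38)*(3 - 7)**2 + L(1, 5*4) = -8*(3 - 7)**2 - 513 = -8*(-4)**2 - 513 = -8*16 - 513 = -128 - 513 = -641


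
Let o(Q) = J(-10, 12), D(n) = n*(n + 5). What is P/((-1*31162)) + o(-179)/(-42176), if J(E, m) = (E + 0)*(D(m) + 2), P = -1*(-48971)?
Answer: -250150897/164286064 ≈ -1.5227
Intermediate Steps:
P = 48971
D(n) = n*(5 + n)
J(E, m) = E*(2 + m*(5 + m)) (J(E, m) = (E + 0)*(m*(5 + m) + 2) = E*(2 + m*(5 + m)))
o(Q) = -2060 (o(Q) = -10*(2 + 12*(5 + 12)) = -10*(2 + 12*17) = -10*(2 + 204) = -10*206 = -2060)
P/((-1*31162)) + o(-179)/(-42176) = 48971/((-1*31162)) - 2060/(-42176) = 48971/(-31162) - 2060*(-1/42176) = 48971*(-1/31162) + 515/10544 = -48971/31162 + 515/10544 = -250150897/164286064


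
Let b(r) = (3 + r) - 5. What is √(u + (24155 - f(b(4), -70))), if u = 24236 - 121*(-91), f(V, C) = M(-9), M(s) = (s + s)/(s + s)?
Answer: √59401 ≈ 243.72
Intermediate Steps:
b(r) = -2 + r
M(s) = 1 (M(s) = (2*s)/((2*s)) = (2*s)*(1/(2*s)) = 1)
f(V, C) = 1
u = 35247 (u = 24236 + 11011 = 35247)
√(u + (24155 - f(b(4), -70))) = √(35247 + (24155 - 1*1)) = √(35247 + (24155 - 1)) = √(35247 + 24154) = √59401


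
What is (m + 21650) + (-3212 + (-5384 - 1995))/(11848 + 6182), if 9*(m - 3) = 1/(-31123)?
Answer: 36450603917621/1683443070 ≈ 21652.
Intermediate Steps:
m = 840320/280107 (m = 3 + (⅑)/(-31123) = 3 + (⅑)*(-1/31123) = 3 - 1/280107 = 840320/280107 ≈ 3.0000)
(m + 21650) + (-3212 + (-5384 - 1995))/(11848 + 6182) = (840320/280107 + 21650) + (-3212 + (-5384 - 1995))/(11848 + 6182) = 6065156870/280107 + (-3212 - 7379)/18030 = 6065156870/280107 - 10591*1/18030 = 6065156870/280107 - 10591/18030 = 36450603917621/1683443070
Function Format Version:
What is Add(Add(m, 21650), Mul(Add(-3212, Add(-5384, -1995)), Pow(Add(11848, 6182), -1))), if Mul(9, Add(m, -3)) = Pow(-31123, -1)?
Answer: Rational(36450603917621, 1683443070) ≈ 21652.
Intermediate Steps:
m = Rational(840320, 280107) (m = Add(3, Mul(Rational(1, 9), Pow(-31123, -1))) = Add(3, Mul(Rational(1, 9), Rational(-1, 31123))) = Add(3, Rational(-1, 280107)) = Rational(840320, 280107) ≈ 3.0000)
Add(Add(m, 21650), Mul(Add(-3212, Add(-5384, -1995)), Pow(Add(11848, 6182), -1))) = Add(Add(Rational(840320, 280107), 21650), Mul(Add(-3212, Add(-5384, -1995)), Pow(Add(11848, 6182), -1))) = Add(Rational(6065156870, 280107), Mul(Add(-3212, -7379), Pow(18030, -1))) = Add(Rational(6065156870, 280107), Mul(-10591, Rational(1, 18030))) = Add(Rational(6065156870, 280107), Rational(-10591, 18030)) = Rational(36450603917621, 1683443070)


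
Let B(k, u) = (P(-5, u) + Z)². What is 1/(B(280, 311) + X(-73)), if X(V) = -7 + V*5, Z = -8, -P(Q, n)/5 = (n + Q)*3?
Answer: 1/21141232 ≈ 4.7301e-8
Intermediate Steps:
P(Q, n) = -15*Q - 15*n (P(Q, n) = -5*(n + Q)*3 = -5*(Q + n)*3 = -5*(3*Q + 3*n) = -15*Q - 15*n)
X(V) = -7 + 5*V
B(k, u) = (67 - 15*u)² (B(k, u) = ((-15*(-5) - 15*u) - 8)² = ((75 - 15*u) - 8)² = (67 - 15*u)²)
1/(B(280, 311) + X(-73)) = 1/((-67 + 15*311)² + (-7 + 5*(-73))) = 1/((-67 + 4665)² + (-7 - 365)) = 1/(4598² - 372) = 1/(21141604 - 372) = 1/21141232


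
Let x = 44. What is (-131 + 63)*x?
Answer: -2992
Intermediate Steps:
(-131 + 63)*x = (-131 + 63)*44 = -68*44 = -2992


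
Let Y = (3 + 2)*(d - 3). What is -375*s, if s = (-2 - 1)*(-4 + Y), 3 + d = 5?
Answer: -10125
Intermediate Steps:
d = 2 (d = -3 + 5 = 2)
Y = -5 (Y = (3 + 2)*(2 - 3) = 5*(-1) = -5)
s = 27 (s = (-2 - 1)*(-4 - 5) = -3*(-9) = 27)
-375*s = -375*27 = -10125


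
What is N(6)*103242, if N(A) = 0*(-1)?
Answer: 0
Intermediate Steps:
N(A) = 0
N(6)*103242 = 0*103242 = 0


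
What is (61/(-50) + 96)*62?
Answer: 146909/25 ≈ 5876.4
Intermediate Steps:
(61/(-50) + 96)*62 = (61*(-1/50) + 96)*62 = (-61/50 + 96)*62 = (4739/50)*62 = 146909/25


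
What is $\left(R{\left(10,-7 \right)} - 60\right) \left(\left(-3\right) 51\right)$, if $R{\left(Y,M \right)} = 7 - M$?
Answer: $7038$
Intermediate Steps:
$\left(R{\left(10,-7 \right)} - 60\right) \left(\left(-3\right) 51\right) = \left(\left(7 - -7\right) - 60\right) \left(\left(-3\right) 51\right) = \left(\left(7 + 7\right) - 60\right) \left(-153\right) = \left(14 - 60\right) \left(-153\right) = \left(-46\right) \left(-153\right) = 7038$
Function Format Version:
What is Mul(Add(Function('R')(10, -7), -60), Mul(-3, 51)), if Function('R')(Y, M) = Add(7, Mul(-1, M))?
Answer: 7038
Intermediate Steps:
Mul(Add(Function('R')(10, -7), -60), Mul(-3, 51)) = Mul(Add(Add(7, Mul(-1, -7)), -60), Mul(-3, 51)) = Mul(Add(Add(7, 7), -60), -153) = Mul(Add(14, -60), -153) = Mul(-46, -153) = 7038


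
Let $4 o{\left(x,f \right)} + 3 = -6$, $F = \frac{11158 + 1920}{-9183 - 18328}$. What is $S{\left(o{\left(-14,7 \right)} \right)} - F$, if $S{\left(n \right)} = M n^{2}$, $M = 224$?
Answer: $\frac{31210552}{27511} \approx 1134.5$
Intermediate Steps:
$F = - \frac{13078}{27511}$ ($F = \frac{13078}{-27511} = 13078 \left(- \frac{1}{27511}\right) = - \frac{13078}{27511} \approx -0.47537$)
$o{\left(x,f \right)} = - \frac{9}{4}$ ($o{\left(x,f \right)} = - \frac{3}{4} + \frac{1}{4} \left(-6\right) = - \frac{3}{4} - \frac{3}{2} = - \frac{9}{4}$)
$S{\left(n \right)} = 224 n^{2}$
$S{\left(o{\left(-14,7 \right)} \right)} - F = 224 \left(- \frac{9}{4}\right)^{2} - - \frac{13078}{27511} = 224 \cdot \frac{81}{16} + \frac{13078}{27511} = 1134 + \frac{13078}{27511} = \frac{31210552}{27511}$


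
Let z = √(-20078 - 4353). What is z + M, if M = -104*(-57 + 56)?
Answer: 104 + I*√24431 ≈ 104.0 + 156.3*I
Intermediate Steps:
M = 104 (M = -104*(-1) = 104)
z = I*√24431 (z = √(-24431) = I*√24431 ≈ 156.3*I)
z + M = I*√24431 + 104 = 104 + I*√24431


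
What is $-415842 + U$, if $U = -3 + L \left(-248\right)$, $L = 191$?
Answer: $-463213$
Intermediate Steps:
$U = -47371$ ($U = -3 + 191 \left(-248\right) = -3 - 47368 = -47371$)
$-415842 + U = -415842 - 47371 = -463213$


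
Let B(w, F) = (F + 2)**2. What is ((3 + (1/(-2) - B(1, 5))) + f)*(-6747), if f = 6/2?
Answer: 586989/2 ≈ 2.9349e+5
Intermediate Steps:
B(w, F) = (2 + F)**2
f = 3 (f = 6*(1/2) = 3)
((3 + (1/(-2) - B(1, 5))) + f)*(-6747) = ((3 + (1/(-2) - (2 + 5)**2)) + 3)*(-6747) = ((3 + (-1/2 - 1*7**2)) + 3)*(-6747) = ((3 + (-1/2 - 1*49)) + 3)*(-6747) = ((3 + (-1/2 - 49)) + 3)*(-6747) = ((3 - 99/2) + 3)*(-6747) = (-93/2 + 3)*(-6747) = -87/2*(-6747) = 586989/2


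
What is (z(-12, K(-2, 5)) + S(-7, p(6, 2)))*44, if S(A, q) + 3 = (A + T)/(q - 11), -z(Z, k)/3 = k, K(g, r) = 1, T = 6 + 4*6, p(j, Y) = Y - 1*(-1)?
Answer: -781/2 ≈ -390.50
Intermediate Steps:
p(j, Y) = 1 + Y (p(j, Y) = Y + 1 = 1 + Y)
T = 30 (T = 6 + 24 = 30)
z(Z, k) = -3*k
S(A, q) = -3 + (30 + A)/(-11 + q) (S(A, q) = -3 + (A + 30)/(q - 11) = -3 + (30 + A)/(-11 + q))
(z(-12, K(-2, 5)) + S(-7, p(6, 2)))*44 = (-3*1 + (63 - 7 - 3*(1 + 2))/(-11 + (1 + 2)))*44 = (-3 + (63 - 7 - 3*3)/(-11 + 3))*44 = (-3 + (63 - 7 - 9)/(-8))*44 = (-3 - 1/8*47)*44 = (-3 - 47/8)*44 = -71/8*44 = -781/2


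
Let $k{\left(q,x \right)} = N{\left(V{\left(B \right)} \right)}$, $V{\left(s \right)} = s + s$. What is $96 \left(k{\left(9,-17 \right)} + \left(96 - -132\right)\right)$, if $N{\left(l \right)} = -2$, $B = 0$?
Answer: $21696$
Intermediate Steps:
$V{\left(s \right)} = 2 s$
$k{\left(q,x \right)} = -2$
$96 \left(k{\left(9,-17 \right)} + \left(96 - -132\right)\right) = 96 \left(-2 + \left(96 - -132\right)\right) = 96 \left(-2 + \left(96 + 132\right)\right) = 96 \left(-2 + 228\right) = 96 \cdot 226 = 21696$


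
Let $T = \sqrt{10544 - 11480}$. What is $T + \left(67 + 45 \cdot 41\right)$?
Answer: $1912 + 6 i \sqrt{26} \approx 1912.0 + 30.594 i$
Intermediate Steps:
$T = 6 i \sqrt{26}$ ($T = \sqrt{-936} = 6 i \sqrt{26} \approx 30.594 i$)
$T + \left(67 + 45 \cdot 41\right) = 6 i \sqrt{26} + \left(67 + 45 \cdot 41\right) = 6 i \sqrt{26} + \left(67 + 1845\right) = 6 i \sqrt{26} + 1912 = 1912 + 6 i \sqrt{26}$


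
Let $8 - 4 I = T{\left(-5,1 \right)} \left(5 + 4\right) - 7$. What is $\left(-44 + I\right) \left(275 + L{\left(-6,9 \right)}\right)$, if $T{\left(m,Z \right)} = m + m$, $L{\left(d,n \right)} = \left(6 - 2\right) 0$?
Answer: $- \frac{19525}{4} \approx -4881.3$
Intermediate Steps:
$L{\left(d,n \right)} = 0$ ($L{\left(d,n \right)} = 4 \cdot 0 = 0$)
$T{\left(m,Z \right)} = 2 m$
$I = \frac{105}{4}$ ($I = 2 - \frac{2 \left(-5\right) \left(5 + 4\right) - 7}{4} = 2 - \frac{\left(-10\right) 9 - 7}{4} = 2 - \frac{-90 - 7}{4} = 2 - - \frac{97}{4} = 2 + \frac{97}{4} = \frac{105}{4} \approx 26.25$)
$\left(-44 + I\right) \left(275 + L{\left(-6,9 \right)}\right) = \left(-44 + \frac{105}{4}\right) \left(275 + 0\right) = \left(- \frac{71}{4}\right) 275 = - \frac{19525}{4}$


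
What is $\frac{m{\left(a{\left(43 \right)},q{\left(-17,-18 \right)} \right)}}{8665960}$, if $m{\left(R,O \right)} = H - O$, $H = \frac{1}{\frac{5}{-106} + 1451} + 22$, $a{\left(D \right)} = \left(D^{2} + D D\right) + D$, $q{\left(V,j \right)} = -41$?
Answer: $\frac{9689569}{1332833313960} \approx 7.2699 \cdot 10^{-6}$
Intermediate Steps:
$a{\left(D \right)} = D + 2 D^{2}$ ($a{\left(D \right)} = \left(D^{2} + D^{2}\right) + D = 2 D^{2} + D = D + 2 D^{2}$)
$H = \frac{3383728}{153801}$ ($H = \frac{1}{5 \left(- \frac{1}{106}\right) + 1451} + 22 = \frac{1}{- \frac{5}{106} + 1451} + 22 = \frac{1}{\frac{153801}{106}} + 22 = \frac{106}{153801} + 22 = \frac{3383728}{153801} \approx 22.001$)
$m{\left(R,O \right)} = \frac{3383728}{153801} - O$
$\frac{m{\left(a{\left(43 \right)},q{\left(-17,-18 \right)} \right)}}{8665960} = \frac{\frac{3383728}{153801} - -41}{8665960} = \left(\frac{3383728}{153801} + 41\right) \frac{1}{8665960} = \frac{9689569}{153801} \cdot \frac{1}{8665960} = \frac{9689569}{1332833313960}$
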